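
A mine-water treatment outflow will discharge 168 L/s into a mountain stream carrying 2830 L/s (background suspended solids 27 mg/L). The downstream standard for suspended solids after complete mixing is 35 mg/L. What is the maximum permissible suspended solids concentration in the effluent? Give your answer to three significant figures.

170 mg/L

At the limit, (Qr·Cr + Qe·Cₑ)/(Qr + Qe) = 35:
Cₑ = (2998·35 − 2830·27.00) / 168.0 = 169.8 mg/L.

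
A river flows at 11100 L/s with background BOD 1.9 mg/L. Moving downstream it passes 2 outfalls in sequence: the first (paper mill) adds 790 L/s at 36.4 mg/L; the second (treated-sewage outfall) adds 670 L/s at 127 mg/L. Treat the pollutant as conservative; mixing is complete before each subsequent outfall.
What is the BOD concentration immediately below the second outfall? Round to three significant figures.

Below outfall 1: Q → 11890 L/s, C = (11100·1.900 + 790.0·36.40)/11890 = 4.192 mg/L.
Below outfall 2: Q → 12560 L/s, C = (11890·4.192 + 670.0·127.0)/12560 = 10.74 mg/L.

10.7 mg/L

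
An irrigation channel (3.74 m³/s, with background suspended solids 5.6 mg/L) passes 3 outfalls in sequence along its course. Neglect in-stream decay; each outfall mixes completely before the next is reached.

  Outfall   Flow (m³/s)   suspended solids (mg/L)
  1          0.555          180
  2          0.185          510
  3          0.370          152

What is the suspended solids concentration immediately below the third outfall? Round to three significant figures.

Outfall 1: combined Q = 4.295 m³/s; C = (3.740·5.600 + 0.5550·180.0)/4.295 = 28.14 mg/L.
Outfall 2: combined Q = 4.480 m³/s; C = (4.295·28.14 + 0.1850·510.0)/4.480 = 48.03 mg/L.
Outfall 3: combined Q = 4.850 m³/s; C = (4.480·48.03 + 0.3700·152.0)/4.850 = 55.97 mg/L.

56.0 mg/L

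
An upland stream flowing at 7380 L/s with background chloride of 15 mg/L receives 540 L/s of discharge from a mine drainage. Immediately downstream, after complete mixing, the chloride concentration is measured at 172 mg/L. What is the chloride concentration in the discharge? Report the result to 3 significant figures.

2320 mg/L

Mass balance: 7380·15.00 + 540.0·Cₑ = 7920·172.0
→ Cₑ = (7920·172.0 − 7380·15.00) / 540.0 = 2318 mg/L.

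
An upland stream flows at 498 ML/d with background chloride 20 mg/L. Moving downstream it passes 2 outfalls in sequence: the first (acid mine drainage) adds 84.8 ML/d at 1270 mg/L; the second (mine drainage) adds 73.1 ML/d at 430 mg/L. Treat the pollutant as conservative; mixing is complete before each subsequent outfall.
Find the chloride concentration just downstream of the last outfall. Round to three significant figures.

227 mg/L

Below outfall 1: Q → 582.8 ML/d, C = (498.0·20.00 + 84.80·1270)/582.8 = 201.9 mg/L.
Below outfall 2: Q → 655.9 ML/d, C = (582.8·201.9 + 73.10·430.0)/655.9 = 227.3 mg/L.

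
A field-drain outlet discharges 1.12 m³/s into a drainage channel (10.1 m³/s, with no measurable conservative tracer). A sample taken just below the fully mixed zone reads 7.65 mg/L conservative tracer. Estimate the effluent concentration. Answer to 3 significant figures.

Mass balance: 10.10·0 + 1.120·Cₑ = 11.22·7.650
→ Cₑ = (11.22·7.650 − 10.10·0) / 1.120 = 76.64 mg/L.

76.6 mg/L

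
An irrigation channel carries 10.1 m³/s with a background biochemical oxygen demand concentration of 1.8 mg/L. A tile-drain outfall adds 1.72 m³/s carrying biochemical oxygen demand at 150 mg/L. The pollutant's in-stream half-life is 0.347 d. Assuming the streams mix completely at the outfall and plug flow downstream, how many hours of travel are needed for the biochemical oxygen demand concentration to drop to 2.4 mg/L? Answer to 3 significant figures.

Flow-weighted average: C = (10.10·1.800 + 1.720·150.0) / 11.82 = 276.2/11.82 = 23.37 mg/L.
Half-life 0.347 d → k = ln 2 / 0.347 = 1.998 d⁻¹.
23.37·exp(−k·t) = 2.4 → t = ln(23.37/2.4)/k = 98440 s = 27.34 h.

27.3 h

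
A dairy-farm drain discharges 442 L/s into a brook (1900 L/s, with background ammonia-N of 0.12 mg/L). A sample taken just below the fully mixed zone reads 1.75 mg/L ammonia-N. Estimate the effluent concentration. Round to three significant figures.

Mass balance: 1900·0.1200 + 442.0·Cₑ = 2342·1.750
→ Cₑ = (2342·1.750 − 1900·0.1200) / 442.0 = 8.757 mg/L.

8.76 mg/L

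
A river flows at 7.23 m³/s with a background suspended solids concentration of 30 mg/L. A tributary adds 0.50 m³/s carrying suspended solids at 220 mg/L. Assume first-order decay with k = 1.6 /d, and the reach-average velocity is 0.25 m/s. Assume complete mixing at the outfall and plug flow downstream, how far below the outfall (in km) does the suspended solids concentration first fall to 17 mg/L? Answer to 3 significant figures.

Conservation of mass: C = (7.230·30.00 + 0.5000·220.0) / 7.730 = 326.9/7.730 = 42.29 mg/L.
Set 42.29·exp(−k·t) = 17 → t = ln(42.29/17)/k = 49210 s = 13.67 h.
Distance = v·t = 0.25·49210 = 12300 m = 12.30 km.

12.3 km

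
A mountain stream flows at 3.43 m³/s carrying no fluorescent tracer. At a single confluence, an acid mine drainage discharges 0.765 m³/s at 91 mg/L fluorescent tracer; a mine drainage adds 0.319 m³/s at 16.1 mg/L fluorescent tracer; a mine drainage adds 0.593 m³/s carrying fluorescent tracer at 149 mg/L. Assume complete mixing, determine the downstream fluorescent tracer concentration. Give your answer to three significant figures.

Mass balance: C = (3.430·0 + 0.7650·91.00 + 0.3190·16.10 + 0.5930·149.0) / 5.107 = 163.1/5.107 = 31.94 mg/L.

31.9 mg/L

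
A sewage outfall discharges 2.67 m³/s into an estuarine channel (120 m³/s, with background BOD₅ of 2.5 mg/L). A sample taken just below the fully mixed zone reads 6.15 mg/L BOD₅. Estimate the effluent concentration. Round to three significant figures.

Mass balance: 120.0·2.500 + 2.670·Cₑ = 122.7·6.150
→ Cₑ = (122.7·6.150 − 120.0·2.500) / 2.670 = 170.2 mg/L.

170 mg/L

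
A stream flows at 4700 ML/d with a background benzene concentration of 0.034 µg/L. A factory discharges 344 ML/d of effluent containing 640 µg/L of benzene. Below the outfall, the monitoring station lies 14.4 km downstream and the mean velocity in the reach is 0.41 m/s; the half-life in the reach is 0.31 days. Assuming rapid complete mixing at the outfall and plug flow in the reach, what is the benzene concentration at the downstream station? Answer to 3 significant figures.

Flow-weighted average: C = (4700·0.03400 + 344.0·640.0) / 5044 = 220300/5044 = 43.68 µg/L.
Travel time t = 14.4·1000 / 0.41 = 35120 s = 9.756 h.
Half-life 0.31 d → k = ln 2 / 0.31 = 2.236 d⁻¹.
First-order decay: C = 43.68·exp(−k·t) = 43.68·0.4030 = 17.60 µg/L.

17.6 µg/L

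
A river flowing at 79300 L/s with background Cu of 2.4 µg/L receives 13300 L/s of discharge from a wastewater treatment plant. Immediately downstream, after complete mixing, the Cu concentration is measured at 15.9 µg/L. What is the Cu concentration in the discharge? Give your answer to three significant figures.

96.4 µg/L

Mass balance: 79300·2.400 + 13300·Cₑ = 92600·15.90
→ Cₑ = (92600·15.90 − 79300·2.400) / 13300 = 96.39 µg/L.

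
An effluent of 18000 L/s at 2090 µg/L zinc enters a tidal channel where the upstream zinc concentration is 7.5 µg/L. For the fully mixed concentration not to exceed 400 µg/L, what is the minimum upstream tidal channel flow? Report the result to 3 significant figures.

Set C_mix = 400: (Q·7.500 + 18000·2090) / (Q + 18000) = 400
→ Q = 18000·(2090 − 400)/(400 − 7.500) = 77500 L/s.

77500 L/s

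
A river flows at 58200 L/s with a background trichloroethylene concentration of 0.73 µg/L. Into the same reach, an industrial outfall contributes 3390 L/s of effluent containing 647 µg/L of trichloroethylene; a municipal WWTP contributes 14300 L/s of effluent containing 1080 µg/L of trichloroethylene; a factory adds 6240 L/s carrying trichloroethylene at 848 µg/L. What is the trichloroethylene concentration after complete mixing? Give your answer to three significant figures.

280 µg/L

Flow-weighted average: C = (58200·0.7300 + 3390·647.0 + 14300·1080 + 6240·848.0) / 82130 = 22970000/82130 = 279.7 µg/L.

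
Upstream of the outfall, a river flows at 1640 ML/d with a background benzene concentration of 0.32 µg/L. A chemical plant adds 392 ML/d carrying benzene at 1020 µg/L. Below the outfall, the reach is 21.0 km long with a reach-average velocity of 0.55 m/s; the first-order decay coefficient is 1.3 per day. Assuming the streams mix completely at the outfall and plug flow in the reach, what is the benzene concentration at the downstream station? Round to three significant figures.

Mass balance: C = (1640·0.3200 + 392.0·1020) / 2032 = 400400/2032 = 197.0 µg/L.
Travel time t = 21.0·1000 / 0.55 = 38180 s = 10.61 h.
After decay, C = 197.0 × e^(−kt) = 197.0 × 0.5630 = 110.9 µg/L.

111 µg/L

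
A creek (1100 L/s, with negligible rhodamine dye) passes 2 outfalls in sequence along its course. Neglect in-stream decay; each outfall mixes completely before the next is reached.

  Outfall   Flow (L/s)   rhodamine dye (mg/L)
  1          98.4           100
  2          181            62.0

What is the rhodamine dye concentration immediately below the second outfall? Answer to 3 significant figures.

After outfall 1: Q = 1100 + 98.40 = 1198 L/s; C = (1100·0 + 98.40·100.0)/1198 = 8.211 mg/L.
After outfall 2: Q = 1198 + 181.0 = 1379 L/s; C = (1198·8.211 + 181.0·62.00)/1379 = 15.27 mg/L.

15.3 mg/L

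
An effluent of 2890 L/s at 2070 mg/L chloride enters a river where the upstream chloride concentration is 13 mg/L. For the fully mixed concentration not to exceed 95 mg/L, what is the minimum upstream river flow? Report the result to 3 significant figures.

Set C_mix = 95: (Q·13.00 + 2890·2070) / (Q + 2890) = 95
→ Q = 2890·(2070 − 95)/(95 − 13.00) = 69610 L/s.

69600 L/s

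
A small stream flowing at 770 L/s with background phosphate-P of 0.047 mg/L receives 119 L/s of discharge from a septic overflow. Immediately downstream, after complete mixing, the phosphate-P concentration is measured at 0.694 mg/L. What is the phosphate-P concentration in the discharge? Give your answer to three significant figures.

4.88 mg/L

Mass balance: 770.0·0.04700 + 119.0·Cₑ = 889.0·0.6940
→ Cₑ = (889.0·0.6940 − 770.0·0.04700) / 119.0 = 4.880 mg/L.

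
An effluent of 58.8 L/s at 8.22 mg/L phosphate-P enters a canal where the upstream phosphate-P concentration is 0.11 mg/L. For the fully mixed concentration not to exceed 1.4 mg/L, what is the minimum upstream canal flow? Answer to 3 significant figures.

Set C_mix = 1.4: (Q·0.1100 + 58.80·8.220) / (Q + 58.80) = 1.4
→ Q = 58.80·(8.220 − 1.4)/(1.4 − 0.1100) = 310.9 L/s.

311 L/s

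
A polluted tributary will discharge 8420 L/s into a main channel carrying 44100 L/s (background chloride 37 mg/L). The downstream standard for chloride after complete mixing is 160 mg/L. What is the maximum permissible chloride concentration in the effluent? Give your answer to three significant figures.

At the limit, (Qr·Cr + Qe·Cₑ)/(Qr + Qe) = 160:
Cₑ = (52520·160 − 44100·37.00) / 8420 = 804.2 mg/L.

804 mg/L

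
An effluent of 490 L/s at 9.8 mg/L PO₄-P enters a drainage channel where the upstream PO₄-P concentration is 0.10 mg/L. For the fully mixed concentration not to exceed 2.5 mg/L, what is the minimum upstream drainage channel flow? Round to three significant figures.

1490 L/s

Set C_mix = 2.5: (Q·0.1000 + 490.0·9.800) / (Q + 490.0) = 2.5
→ Q = 490.0·(9.800 − 2.5)/(2.5 − 0.1000) = 1490 L/s.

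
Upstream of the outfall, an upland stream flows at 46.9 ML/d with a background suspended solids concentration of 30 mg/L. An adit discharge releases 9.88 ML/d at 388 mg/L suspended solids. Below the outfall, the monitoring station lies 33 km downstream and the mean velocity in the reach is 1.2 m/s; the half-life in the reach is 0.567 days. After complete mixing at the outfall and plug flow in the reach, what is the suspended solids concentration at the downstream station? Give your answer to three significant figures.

62.5 mg/L

Flow-weighted average: C = (46.90·30.00 + 9.880·388.0) / 56.78 = 5240/56.78 = 92.29 mg/L.
Travel time t = 33·1000 / 1.2 = 27500 s = 7.639 h.
Half-life 0.567 d → k = ln 2 / 0.567 = 1.222 d⁻¹.
First-order decay: C = 92.29·exp(−k·t) = 92.29·0.6777 = 62.54 mg/L.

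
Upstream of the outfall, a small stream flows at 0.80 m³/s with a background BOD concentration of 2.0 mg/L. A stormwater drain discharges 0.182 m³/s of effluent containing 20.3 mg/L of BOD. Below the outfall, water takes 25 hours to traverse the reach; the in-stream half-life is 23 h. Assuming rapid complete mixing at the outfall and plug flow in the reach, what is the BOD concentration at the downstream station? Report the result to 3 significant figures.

Conservation of mass: C = (0.8000·2.000 + 0.1820·20.30) / 0.9820 = 5.295/0.9820 = 5.392 mg/L.
Half-life 23 h → k = ln 2 / 23 = 0.03014 h⁻¹ = 0.7233 d⁻¹.
Decay over the reach: 5.392·exp(−kt) = 5.392·0.4708 = 2.538 mg/L.

2.54 mg/L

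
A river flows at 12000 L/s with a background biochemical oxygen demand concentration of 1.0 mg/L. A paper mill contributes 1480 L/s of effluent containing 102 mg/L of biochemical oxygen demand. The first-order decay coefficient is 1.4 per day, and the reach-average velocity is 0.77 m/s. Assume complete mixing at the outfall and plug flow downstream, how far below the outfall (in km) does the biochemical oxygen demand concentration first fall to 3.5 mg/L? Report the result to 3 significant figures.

58.9 km

Flow-weighted average: C = (12000·1.000 + 1480·102.0) / 13480 = 163000/13480 = 12.09 mg/L.
Set 12.09·exp(−k·t) = 3.5 → t = ln(12.09/3.5)/k = 76500 s = 21.25 h.
Distance = v·t = 0.77·76500 = 58900 m = 58.90 km.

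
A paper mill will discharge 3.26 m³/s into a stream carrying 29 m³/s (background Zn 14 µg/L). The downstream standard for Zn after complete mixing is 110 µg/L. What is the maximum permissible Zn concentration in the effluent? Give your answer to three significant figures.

At the limit, (Qr·Cr + Qe·Cₑ)/(Qr + Qe) = 110:
Cₑ = (32.26·110 − 29.00·14.00) / 3.260 = 964.0 µg/L.

964 µg/L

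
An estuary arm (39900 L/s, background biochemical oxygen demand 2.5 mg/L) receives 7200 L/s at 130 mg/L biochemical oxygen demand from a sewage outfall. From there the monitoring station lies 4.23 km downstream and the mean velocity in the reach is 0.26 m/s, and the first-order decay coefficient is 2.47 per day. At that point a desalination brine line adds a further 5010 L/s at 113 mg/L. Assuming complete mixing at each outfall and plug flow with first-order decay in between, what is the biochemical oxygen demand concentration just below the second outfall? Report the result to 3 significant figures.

Mass balance: C = (39900·2.500 + 7200·130.0) / 47100 = 1036000/47100 = 21.99 mg/L; combined flow 47100 L/s.
Travel time t = 4.23·1000 / 0.26 = 16270 s = 4.519 h.
Decay over the reach: 21.99·exp(−kt) = 21.99·0.6281 = 13.81 mg/L.
Second outfall: C = (47100·13.81 + 5010·113.0)/52110 = 23.35 mg/L.

23.3 mg/L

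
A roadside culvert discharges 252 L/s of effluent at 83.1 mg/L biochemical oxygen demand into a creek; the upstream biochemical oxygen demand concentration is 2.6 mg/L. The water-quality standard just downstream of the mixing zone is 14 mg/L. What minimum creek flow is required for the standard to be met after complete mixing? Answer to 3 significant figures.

1530 L/s

Set C_mix = 14: (Q·2.600 + 252.0·83.10) / (Q + 252.0) = 14
→ Q = 252.0·(83.10 − 14)/(14 − 2.600) = 1527 L/s.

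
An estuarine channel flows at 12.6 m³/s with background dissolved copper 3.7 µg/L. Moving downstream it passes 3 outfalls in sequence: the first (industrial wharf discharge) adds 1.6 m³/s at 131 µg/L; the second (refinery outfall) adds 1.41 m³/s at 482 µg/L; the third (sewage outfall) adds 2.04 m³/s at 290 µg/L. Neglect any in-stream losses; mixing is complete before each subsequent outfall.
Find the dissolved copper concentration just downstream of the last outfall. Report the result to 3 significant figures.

86.5 µg/L

After outfall 1: Q = 12.60 + 1.600 = 14.20 m³/s; C = (12.60·3.700 + 1.600·131.0)/14.20 = 18.04 µg/L.
After outfall 2: Q = 14.20 + 1.410 = 15.61 m³/s; C = (14.20·18.04 + 1.410·482.0)/15.61 = 59.95 µg/L.
After outfall 3: Q = 15.61 + 2.040 = 17.65 m³/s; C = (15.61·59.95 + 2.040·290.0)/17.65 = 86.54 µg/L.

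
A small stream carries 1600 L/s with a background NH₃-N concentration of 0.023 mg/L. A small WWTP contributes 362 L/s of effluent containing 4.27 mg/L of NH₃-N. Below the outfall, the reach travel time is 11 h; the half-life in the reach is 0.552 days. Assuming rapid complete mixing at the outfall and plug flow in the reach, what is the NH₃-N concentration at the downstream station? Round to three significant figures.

Flow-weighted average: C = (1600·0.02300 + 362.0·4.270) / 1962 = 1583/1962 = 0.8066 mg/L.
Half-life 0.552 d → k = ln 2 / 0.552 = 1.256 d⁻¹.
Decay over the reach: 0.8066·exp(−kt) = 0.8066·0.5624 = 0.4536 mg/L.

0.454 mg/L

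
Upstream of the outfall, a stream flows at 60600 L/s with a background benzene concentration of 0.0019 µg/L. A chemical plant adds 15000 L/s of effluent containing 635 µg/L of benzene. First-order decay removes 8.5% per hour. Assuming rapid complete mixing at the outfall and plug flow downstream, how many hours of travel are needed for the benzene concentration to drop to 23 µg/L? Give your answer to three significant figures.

19.1 h

Mixed concentration C = ΣQC/ΣQ = (60600·0.001900 + 15000·635.0) / 75600 = 9525000/75600 = 126.0 µg/L.
8.5%/h lost → k = −ln(1 − 0.085) = 0.08883 h⁻¹.
126.0·exp(−k·t) = 23 → t = ln(126.0/23)/k = 68920 s = 19.15 h.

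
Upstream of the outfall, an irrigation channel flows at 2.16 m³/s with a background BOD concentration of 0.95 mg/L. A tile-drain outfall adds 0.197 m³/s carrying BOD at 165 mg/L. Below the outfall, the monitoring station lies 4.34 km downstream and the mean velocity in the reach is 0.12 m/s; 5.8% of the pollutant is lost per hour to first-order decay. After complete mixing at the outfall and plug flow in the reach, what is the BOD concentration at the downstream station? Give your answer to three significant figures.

Mixed concentration C = ΣQC/ΣQ = (2.160·0.9500 + 0.1970·165.0) / 2.357 = 34.56/2.357 = 14.66 mg/L.
Travel time t = 4.34·1000 / 0.12 = 36170 s = 10.05 h.
5.8%/h lost → k = −ln(1 − 0.058) = 0.05975 h⁻¹.
Decay over the reach: 14.66·exp(−kt) = 14.66·0.5487 = 8.044 mg/L.

8.04 mg/L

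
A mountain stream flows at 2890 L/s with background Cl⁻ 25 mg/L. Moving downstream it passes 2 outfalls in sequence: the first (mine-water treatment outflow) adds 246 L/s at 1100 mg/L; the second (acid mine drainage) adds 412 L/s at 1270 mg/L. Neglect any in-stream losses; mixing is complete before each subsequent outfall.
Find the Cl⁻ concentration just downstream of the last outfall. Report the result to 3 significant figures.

244 mg/L

Below outfall 1: Q → 3136 L/s, C = (2890·25.00 + 246.0·1100)/3136 = 109.3 mg/L.
Below outfall 2: Q → 3548 L/s, C = (3136·109.3 + 412.0·1270)/3548 = 244.1 mg/L.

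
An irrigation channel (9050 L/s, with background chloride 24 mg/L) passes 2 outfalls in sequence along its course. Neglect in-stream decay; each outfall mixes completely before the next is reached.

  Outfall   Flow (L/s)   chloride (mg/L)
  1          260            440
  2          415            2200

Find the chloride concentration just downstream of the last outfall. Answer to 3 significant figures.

128 mg/L

Outfall 1: combined Q = 9310 L/s; C = (9050·24.00 + 260.0·440.0)/9310 = 35.62 mg/L.
Outfall 2: combined Q = 9725 L/s; C = (9310·35.62 + 415.0·2200)/9725 = 128.0 mg/L.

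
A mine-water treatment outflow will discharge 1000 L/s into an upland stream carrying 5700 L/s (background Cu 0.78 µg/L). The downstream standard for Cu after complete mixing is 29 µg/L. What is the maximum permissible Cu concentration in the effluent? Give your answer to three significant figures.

At the limit, (Qr·Cr + Qe·Cₑ)/(Qr + Qe) = 29:
Cₑ = (6700·29 − 5700·0.7800) / 1000 = 189.9 µg/L.

190 µg/L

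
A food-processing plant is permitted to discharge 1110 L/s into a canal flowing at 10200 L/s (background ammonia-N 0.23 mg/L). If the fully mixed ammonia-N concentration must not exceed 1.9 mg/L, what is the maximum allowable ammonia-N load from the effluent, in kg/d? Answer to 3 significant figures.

Mass balance at the limit: 10200·0.2300 + 1110·Cₑ = 11310·1.9 → Cₑ = 17.25 mg/L.
1110 L/s = 1.110 m³/s. Load = 1.110 m³/s × 17.25 g/m³ × 86 400 s/d = 1654 kg/d.

1650 kg/d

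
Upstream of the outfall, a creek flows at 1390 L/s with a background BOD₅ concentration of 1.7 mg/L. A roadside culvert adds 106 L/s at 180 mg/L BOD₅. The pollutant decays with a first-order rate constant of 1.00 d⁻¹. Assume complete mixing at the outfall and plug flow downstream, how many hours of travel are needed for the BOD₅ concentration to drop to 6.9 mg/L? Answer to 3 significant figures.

After mixing, C = (1390·1.700 + 106.0·180.0) / 1496 = 21440/1496 = 14.33 mg/L.
14.33·exp(−k·t) = 6.9 → t = ln(14.33/6.9)/k = 63170 s = 17.55 h.

17.5 h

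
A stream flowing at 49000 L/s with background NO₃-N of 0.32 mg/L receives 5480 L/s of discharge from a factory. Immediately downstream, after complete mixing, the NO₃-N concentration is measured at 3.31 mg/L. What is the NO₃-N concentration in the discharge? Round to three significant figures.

30.0 mg/L

Mass balance: 49000·0.3200 + 5480·Cₑ = 54480·3.310
→ Cₑ = (54480·3.310 − 49000·0.3200) / 5480 = 30.05 mg/L.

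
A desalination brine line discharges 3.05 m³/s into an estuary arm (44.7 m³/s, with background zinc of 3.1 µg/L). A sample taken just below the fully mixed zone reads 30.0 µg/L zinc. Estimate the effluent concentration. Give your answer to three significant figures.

Mass balance: 44.70·3.100 + 3.050·Cₑ = 47.75·30.00
→ Cₑ = (47.75·30.00 − 44.70·3.100) / 3.050 = 424.2 µg/L.

424 µg/L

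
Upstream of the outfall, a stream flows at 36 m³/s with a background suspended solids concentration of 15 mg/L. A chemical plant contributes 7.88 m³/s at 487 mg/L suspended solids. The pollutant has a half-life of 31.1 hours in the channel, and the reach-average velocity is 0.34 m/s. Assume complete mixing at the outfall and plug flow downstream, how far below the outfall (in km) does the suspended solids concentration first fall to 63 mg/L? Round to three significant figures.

Conservation of mass: C = (36.00·15.00 + 7.880·487.0) / 43.88 = 4378/43.88 = 99.76 mg/L.
Half-life 31.1 h → k = ln 2 / 31.1 = 0.02229 h⁻¹ = 0.5349 d⁻¹.
Set 99.76·exp(−k·t) = 63 → t = ln(99.76/63)/k = 74250 s = 20.62 h.
Distance = v·t = 0.34·74250 = 25240 m = 25.24 km.

25.2 km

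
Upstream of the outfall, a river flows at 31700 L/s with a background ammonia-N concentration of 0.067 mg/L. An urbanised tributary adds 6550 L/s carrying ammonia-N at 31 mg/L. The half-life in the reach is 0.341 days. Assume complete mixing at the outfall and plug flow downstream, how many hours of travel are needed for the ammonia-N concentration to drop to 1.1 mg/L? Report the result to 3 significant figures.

18.7 h

After mixing, C = (31700·0.06700 + 6550·31.00) / 38250 = 205200/38250 = 5.364 mg/L.
Half-life 0.341 d → k = ln 2 / 0.341 = 2.033 d⁻¹.
5.364·exp(−k·t) = 1.1 → t = ln(5.364/1.1)/k = 67350 s = 18.71 h.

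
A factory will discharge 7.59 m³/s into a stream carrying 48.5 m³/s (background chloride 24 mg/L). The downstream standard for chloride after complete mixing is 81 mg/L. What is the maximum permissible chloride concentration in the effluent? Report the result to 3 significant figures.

At the limit, (Qr·Cr + Qe·Cₑ)/(Qr + Qe) = 81:
Cₑ = (56.09·81 − 48.50·24.00) / 7.590 = 445.2 mg/L.

445 mg/L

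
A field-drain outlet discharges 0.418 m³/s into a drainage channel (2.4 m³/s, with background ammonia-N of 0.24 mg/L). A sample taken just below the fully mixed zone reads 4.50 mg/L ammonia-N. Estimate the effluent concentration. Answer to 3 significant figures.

Mass balance: 2.400·0.2400 + 0.4180·Cₑ = 2.818·4.500
→ Cₑ = (2.818·4.500 − 2.400·0.2400) / 0.4180 = 28.96 mg/L.

29.0 mg/L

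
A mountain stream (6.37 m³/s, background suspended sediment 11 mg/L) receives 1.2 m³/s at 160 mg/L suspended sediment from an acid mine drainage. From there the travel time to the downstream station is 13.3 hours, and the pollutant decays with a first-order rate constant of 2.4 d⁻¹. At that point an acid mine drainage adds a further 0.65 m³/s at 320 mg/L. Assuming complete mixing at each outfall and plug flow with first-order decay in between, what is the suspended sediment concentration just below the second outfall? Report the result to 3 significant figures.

After mixing, C = (6.370·11.00 + 1.200·160.0) / 7.570 = 262.1/7.570 = 34.62 mg/L; combined flow 7.570 m³/s.
First-order decay: C = 34.62·exp(−k·t) = 34.62·0.2645 = 9.156 mg/L.
At the second outfall, C = (7.570·9.156 + 0.6500·320.0) / (7.570 + 0.6500) = 33.74 mg/L.

33.7 mg/L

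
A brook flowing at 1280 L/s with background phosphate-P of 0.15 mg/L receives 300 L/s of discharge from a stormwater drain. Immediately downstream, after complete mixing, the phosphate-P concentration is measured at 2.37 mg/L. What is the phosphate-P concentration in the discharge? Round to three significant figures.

11.8 mg/L

Mass balance: 1280·0.1500 + 300.0·Cₑ = 1580·2.370
→ Cₑ = (1580·2.370 − 1280·0.1500) / 300.0 = 11.84 mg/L.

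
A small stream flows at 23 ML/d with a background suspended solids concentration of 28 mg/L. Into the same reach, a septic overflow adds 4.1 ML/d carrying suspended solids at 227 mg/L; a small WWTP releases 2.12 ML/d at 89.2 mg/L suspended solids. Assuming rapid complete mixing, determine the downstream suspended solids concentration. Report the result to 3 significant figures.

Mixed concentration C = ΣQC/ΣQ = (23.00·28.00 + 4.100·227.0 + 2.120·89.20) / 29.22 = 1764/29.22 = 60.36 mg/L.

60.4 mg/L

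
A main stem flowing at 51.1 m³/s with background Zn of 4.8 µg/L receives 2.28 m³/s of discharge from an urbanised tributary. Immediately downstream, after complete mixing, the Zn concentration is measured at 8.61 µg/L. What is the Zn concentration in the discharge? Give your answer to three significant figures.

Mass balance: 51.10·4.800 + 2.280·Cₑ = 53.38·8.610
→ Cₑ = (53.38·8.610 − 51.10·4.800) / 2.280 = 94.00 µg/L.

94.0 µg/L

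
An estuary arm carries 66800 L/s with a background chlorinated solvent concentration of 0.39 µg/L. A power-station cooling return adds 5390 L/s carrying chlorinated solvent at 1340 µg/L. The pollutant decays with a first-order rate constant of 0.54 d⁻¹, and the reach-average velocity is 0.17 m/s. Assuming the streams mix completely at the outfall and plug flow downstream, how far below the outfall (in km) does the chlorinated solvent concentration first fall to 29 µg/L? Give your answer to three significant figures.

33.8 km

After mixing, C = (66800·0.3900 + 5390·1340) / 72190 = 7249000/72190 = 100.4 µg/L.
Set 100.4·exp(−k·t) = 29 → t = ln(100.4/29)/k = 198700 s = 55.20 h.
Distance = v·t = 0.17·198700 = 33780 m = 33.78 km.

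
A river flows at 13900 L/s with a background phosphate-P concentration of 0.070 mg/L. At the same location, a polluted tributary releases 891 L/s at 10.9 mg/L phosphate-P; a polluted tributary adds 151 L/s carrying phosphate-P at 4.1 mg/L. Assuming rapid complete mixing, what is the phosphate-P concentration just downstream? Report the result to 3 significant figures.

0.757 mg/L

Conservation of mass: C = (13900·0.07000 + 891.0·10.90 + 151.0·4.100) / 14940 = 11300/14940 = 0.7565 mg/L.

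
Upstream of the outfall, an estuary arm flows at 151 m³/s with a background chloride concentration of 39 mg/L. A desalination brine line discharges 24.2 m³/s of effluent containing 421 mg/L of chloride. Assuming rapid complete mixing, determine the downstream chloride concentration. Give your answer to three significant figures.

91.8 mg/L

Flow-weighted average: C = (151.0·39.00 + 24.20·421.0) / 175.2 = 16080/175.2 = 91.76 mg/L.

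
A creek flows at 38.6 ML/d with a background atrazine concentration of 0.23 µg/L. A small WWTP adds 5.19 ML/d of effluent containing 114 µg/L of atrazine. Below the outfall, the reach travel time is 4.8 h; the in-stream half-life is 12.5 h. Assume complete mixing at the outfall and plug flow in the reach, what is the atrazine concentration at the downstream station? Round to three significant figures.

10.5 µg/L

Mass balance: C = (38.60·0.2300 + 5.190·114.0) / 43.79 = 600.5/43.79 = 13.71 µg/L.
Half-life 12.5 h → k = ln 2 / 12.5 = 0.05545 h⁻¹ = 1.331 d⁻¹.
After decay, C = 13.71 × e^(−kt) = 13.71 × 0.7663 = 10.51 µg/L.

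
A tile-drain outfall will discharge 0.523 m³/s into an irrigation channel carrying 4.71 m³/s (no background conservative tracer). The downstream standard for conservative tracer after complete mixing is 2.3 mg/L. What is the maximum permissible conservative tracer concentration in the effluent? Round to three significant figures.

At the limit, (Qr·Cr + Qe·Cₑ)/(Qr + Qe) = 2.3:
Cₑ = (5.233·2.3 − 4.710·0) / 0.5230 = 23.01 mg/L.

23.0 mg/L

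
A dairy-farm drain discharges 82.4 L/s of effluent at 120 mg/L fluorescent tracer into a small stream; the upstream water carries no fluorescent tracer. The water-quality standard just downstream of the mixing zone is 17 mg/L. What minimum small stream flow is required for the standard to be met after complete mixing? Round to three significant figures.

Set C_mix = 17: (Q·0 + 82.40·120.0) / (Q + 82.40) = 17
→ Q = 82.40·(120.0 − 17)/(17 − 0) = 499.2 L/s.

499 L/s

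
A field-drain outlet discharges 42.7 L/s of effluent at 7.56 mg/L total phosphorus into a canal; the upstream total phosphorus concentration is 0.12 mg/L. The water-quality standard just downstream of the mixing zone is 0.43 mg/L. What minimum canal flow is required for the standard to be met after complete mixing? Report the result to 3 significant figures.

Set C_mix = 0.43: (Q·0.1200 + 42.70·7.560) / (Q + 42.70) = 0.43
→ Q = 42.70·(7.560 − 0.43)/(0.43 − 0.1200) = 982.1 L/s.

982 L/s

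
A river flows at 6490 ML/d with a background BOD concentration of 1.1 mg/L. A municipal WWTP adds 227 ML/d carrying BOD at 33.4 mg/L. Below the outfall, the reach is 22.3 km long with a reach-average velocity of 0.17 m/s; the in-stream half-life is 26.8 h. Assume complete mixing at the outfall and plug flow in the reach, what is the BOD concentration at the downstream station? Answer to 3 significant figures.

Flow-weighted average: C = (6490·1.100 + 227.0·33.40) / 6717 = 14720/6717 = 2.192 mg/L.
Travel time t = 22.3·1000 / 0.17 = 131200 s = 36.44 h.
Half-life 26.8 h → k = ln 2 / 26.8 = 0.02586 h⁻¹ = 0.6207 d⁻¹.
First-order decay: C = 2.192·exp(−k·t) = 2.192·0.3897 = 0.8540 mg/L.

0.854 mg/L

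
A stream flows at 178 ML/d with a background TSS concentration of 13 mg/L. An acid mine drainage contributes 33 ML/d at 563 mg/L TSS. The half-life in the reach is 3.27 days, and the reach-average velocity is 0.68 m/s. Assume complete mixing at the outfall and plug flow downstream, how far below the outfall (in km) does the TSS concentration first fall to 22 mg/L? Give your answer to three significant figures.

After mixing, C = (178.0·13.00 + 33.00·563.0) / 211.0 = 20890/211.0 = 99.02 mg/L.
Half-life 3.27 d → k = ln 2 / 3.27 = 0.2120 d⁻¹.
Set 99.02·exp(−k·t) = 22 → t = ln(99.02/22)/k = 613100 s = 170.3 h.
Distance = v·t = 0.68·613100 = 416900 m = 416.9 km.

417 km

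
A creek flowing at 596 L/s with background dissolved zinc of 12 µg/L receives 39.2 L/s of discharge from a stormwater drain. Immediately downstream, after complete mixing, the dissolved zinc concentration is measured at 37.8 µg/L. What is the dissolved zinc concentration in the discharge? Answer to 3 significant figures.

Mass balance: 596.0·12.00 + 39.20·Cₑ = 635.2·37.80
→ Cₑ = (635.2·37.80 − 596.0·12.00) / 39.20 = 430.1 µg/L.

430 µg/L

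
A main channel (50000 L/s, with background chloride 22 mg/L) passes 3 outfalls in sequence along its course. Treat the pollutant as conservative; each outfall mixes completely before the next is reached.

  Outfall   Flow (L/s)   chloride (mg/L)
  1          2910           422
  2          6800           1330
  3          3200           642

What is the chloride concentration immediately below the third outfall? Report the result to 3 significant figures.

213 mg/L

After outfall 1: Q = 50000 + 2910 = 52910 L/s; C = (50000·22.00 + 2910·422.0)/52910 = 44.00 mg/L.
After outfall 2: Q = 52910 + 6800 = 59710 L/s; C = (52910·44.00 + 6800·1330)/59710 = 190.5 mg/L.
After outfall 3: Q = 59710 + 3200 = 62910 L/s; C = (59710·190.5 + 3200·642.0)/62910 = 213.4 mg/L.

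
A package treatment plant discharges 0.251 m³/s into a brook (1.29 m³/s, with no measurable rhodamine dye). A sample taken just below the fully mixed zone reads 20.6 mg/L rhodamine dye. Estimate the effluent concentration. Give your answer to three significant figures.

126 mg/L

Mass balance: 1.290·0 + 0.2510·Cₑ = 1.541·20.60
→ Cₑ = (1.541·20.60 − 1.290·0) / 0.2510 = 126.5 mg/L.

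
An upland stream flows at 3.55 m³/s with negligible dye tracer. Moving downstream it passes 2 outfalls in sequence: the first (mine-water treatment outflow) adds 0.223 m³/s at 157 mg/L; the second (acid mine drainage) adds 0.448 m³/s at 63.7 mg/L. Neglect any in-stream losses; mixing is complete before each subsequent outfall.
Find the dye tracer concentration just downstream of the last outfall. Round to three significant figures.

After outfall 1: Q = 3.550 + 0.2230 = 3.773 m³/s; C = (3.550·0 + 0.2230·157.0)/3.773 = 9.279 mg/L.
After outfall 2: Q = 3.773 + 0.4480 = 4.221 m³/s; C = (3.773·9.279 + 0.4480·63.70)/4.221 = 15.06 mg/L.

15.1 mg/L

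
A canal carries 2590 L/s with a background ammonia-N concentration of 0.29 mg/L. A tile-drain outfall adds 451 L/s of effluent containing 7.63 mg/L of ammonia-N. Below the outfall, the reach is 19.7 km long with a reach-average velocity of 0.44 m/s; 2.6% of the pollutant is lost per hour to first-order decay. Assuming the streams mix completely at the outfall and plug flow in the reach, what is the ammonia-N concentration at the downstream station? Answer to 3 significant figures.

Flow-weighted average: C = (2590·0.2900 + 451.0·7.630) / 3041 = 4192/3041 = 1.379 mg/L.
Travel time t = 19.7·1000 / 0.44 = 44770 s = 12.44 h.
2.6%/h lost → k = −ln(1 − 0.026) = 0.02634 h⁻¹.
Decay over the reach: 1.379·exp(−kt) = 1.379·0.7206 = 0.9934 mg/L.

0.993 mg/L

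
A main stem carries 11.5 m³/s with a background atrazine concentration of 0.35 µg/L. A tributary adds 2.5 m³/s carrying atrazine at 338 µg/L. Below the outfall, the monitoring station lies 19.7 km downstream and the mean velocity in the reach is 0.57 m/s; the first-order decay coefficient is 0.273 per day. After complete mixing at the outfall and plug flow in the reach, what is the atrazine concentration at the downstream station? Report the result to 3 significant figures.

54.4 µg/L

After mixing, C = (11.50·0.3500 + 2.500·338.0) / 14.00 = 849.0/14.00 = 60.64 µg/L.
Travel time t = 19.7·1000 / 0.57 = 34560 s = 9.600 h.
After decay, C = 60.64 × e^(−kt) = 60.64 × 0.8965 = 54.37 µg/L.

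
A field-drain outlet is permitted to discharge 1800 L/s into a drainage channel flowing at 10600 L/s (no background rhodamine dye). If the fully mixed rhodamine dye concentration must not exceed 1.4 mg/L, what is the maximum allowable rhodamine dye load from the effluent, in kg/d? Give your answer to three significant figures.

1500 kg/d

Mass balance at the limit: 10600·0 + 1800·Cₑ = 12400·1.4 → Cₑ = 9.644 mg/L.
1800 L/s = 1.800 m³/s. Load = 1.800 m³/s × 9.644 g/m³ × 86 400 s/d = 1500 kg/d.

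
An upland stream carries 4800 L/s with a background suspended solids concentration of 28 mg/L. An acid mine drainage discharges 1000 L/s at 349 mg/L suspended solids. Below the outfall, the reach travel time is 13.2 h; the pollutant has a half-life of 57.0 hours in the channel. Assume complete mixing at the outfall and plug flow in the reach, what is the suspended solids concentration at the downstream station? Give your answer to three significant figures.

71.0 mg/L

Flow-weighted average: C = (4800·28.00 + 1000·349.0) / 5800 = 483400/5800 = 83.34 mg/L.
Half-life 57.0 h → k = ln 2 / 57.0 = 0.01216 h⁻¹ = 0.2919 d⁻¹.
Applying C = C₀e^(−kt): 83.34 × 0.8517 = 70.98 mg/L.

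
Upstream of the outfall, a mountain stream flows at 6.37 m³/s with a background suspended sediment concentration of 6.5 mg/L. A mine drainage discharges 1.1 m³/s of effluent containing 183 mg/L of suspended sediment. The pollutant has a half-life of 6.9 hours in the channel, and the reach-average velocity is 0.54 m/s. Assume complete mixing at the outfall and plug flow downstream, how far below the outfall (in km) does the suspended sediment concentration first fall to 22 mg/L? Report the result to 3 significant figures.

7.55 km

Mixed concentration C = ΣQC/ΣQ = (6.370·6.500 + 1.100·183.0) / 7.470 = 242.7/7.470 = 32.49 mg/L.
Half-life 6.9 h → k = ln 2 / 6.9 = 0.1005 h⁻¹ = 2.411 d⁻¹.
Set 32.49·exp(−k·t) = 22 → t = ln(32.49/22)/k = 13970 s = 3.881 h.
Distance = v·t = 0.54·13970 = 7545 m = 7.545 km.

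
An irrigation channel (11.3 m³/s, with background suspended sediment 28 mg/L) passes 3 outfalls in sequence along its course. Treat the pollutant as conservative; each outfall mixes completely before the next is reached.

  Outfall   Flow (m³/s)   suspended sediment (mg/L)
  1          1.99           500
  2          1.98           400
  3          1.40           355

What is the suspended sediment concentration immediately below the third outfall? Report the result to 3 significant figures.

156 mg/L

Outfall 1: combined Q = 13.29 m³/s; C = (11.30·28.00 + 1.990·500.0)/13.29 = 98.68 mg/L.
Outfall 2: combined Q = 15.27 m³/s; C = (13.29·98.68 + 1.980·400.0)/15.27 = 137.7 mg/L.
Outfall 3: combined Q = 16.67 m³/s; C = (15.27·137.7 + 1.400·355.0)/16.67 = 156.0 mg/L.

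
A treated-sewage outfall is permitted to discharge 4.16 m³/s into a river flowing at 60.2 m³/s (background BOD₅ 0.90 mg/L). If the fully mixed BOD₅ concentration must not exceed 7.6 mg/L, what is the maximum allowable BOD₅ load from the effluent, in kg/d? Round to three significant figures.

37600 kg/d

Mass balance at the limit: 60.20·0.9000 + 4.160·Cₑ = 64.36·7.6 → Cₑ = 104.6 mg/L.
Load = 4.160 m³/s × 104.6 g/m³ × 86 400 s/d = 37580 kg/d.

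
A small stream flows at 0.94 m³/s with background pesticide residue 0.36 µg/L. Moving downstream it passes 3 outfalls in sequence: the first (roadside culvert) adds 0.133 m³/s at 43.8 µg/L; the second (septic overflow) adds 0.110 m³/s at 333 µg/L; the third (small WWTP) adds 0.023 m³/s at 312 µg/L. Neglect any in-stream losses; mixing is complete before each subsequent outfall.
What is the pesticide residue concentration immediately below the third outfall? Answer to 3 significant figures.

Outfall 1: combined Q = 1.073 m³/s; C = (0.9400·0.3600 + 0.1330·43.80)/1.073 = 5.744 µg/L.
Outfall 2: combined Q = 1.183 m³/s; C = (1.073·5.744 + 0.1100·333.0)/1.183 = 36.17 µg/L.
Outfall 3: combined Q = 1.206 m³/s; C = (1.183·36.17 + 0.02300·312.0)/1.206 = 41.43 µg/L.

41.4 µg/L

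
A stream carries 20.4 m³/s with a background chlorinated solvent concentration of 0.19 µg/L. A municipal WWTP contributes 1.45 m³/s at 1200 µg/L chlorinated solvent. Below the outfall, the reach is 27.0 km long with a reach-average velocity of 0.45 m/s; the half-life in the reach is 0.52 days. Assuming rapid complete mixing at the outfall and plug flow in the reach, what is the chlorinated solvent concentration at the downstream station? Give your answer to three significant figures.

31.6 µg/L

Flow-weighted average: C = (20.40·0.1900 + 1.450·1200) / 21.85 = 1744/21.85 = 79.81 µg/L.
Travel time t = 27.0·1000 / 0.45 = 60000 s = 16.67 h.
Half-life 0.52 d → k = ln 2 / 0.52 = 1.333 d⁻¹.
After decay, C = 79.81 × e^(−kt) = 79.81 × 0.3963 = 31.63 µg/L.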